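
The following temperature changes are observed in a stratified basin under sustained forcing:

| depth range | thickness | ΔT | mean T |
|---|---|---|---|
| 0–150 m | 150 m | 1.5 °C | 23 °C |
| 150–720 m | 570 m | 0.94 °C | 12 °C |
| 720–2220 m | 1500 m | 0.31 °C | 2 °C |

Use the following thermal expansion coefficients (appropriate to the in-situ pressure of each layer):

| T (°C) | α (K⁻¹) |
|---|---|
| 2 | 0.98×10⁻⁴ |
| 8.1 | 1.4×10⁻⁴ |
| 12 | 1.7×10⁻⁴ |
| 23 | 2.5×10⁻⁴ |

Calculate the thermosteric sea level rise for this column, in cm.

Layer 1 at 23 °C → α = 2.5×10⁻⁴ K⁻¹
Layer 2 at 12 °C → α = 1.7×10⁻⁴ K⁻¹
Layer 3 at 2 °C → α = 0.98×10⁻⁴ K⁻¹
1.5 × 150 × 2.5×10⁻⁴ = 0.05625 m
150–720 m: 570 × 0.94 × 1.7×10⁻⁴ = 0.091086 m
720–2220 m: 0.31 × 0.98×10⁻⁴ × 1500 = 0.04557 m
Δh = 0.05625 + 0.091086 + 0.04557 = 0.192906 m

Δh = 19.3 cm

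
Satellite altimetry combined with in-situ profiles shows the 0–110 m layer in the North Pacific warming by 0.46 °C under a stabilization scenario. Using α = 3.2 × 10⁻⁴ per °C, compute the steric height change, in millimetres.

Δh = αΔT·H = 3.2×10⁻⁴ × 0.46 × 110 = 0.016192 m

Δh = 16 mm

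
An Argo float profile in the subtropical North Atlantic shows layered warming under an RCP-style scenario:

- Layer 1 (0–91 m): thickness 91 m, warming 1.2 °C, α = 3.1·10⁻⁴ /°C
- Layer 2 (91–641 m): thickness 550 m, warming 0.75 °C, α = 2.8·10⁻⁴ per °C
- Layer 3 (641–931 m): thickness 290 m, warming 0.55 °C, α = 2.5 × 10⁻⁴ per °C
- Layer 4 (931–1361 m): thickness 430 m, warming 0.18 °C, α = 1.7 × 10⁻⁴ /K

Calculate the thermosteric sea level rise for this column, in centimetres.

20 cm

0–91 m: 91 × 1.2 × 3.1×10⁻⁴ = 0.033852 m
2.8×10⁻⁴ × 0.75 × 550 = 0.11550 m
0.55 × 290 × 2.5×10⁻⁴ = 0.039875 m
1.7×10⁻⁴ × 0.18 × 430 = 0.013158 m
Δh = 0.033852 + 0.11550 + 0.039875 + 0.013158 = 0.202385 m ≈ 20 cm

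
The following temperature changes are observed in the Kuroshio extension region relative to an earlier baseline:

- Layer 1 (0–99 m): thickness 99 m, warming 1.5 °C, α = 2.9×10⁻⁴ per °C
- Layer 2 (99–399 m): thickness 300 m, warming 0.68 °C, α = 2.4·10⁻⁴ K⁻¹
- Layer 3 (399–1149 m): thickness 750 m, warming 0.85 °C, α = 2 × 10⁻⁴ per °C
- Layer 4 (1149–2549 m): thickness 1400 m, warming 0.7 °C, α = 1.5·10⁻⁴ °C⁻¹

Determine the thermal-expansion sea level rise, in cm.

0–99 m: 99 × 1.5 × 2.9×10⁻⁴ = 0.043065 m
99–399 m: 2.4×10⁻⁴ × 0.68 × 300 = 0.04896 m
2×10⁻⁴ × 0.85 × 750 = 0.12750 m
1400 × 1.5×10⁻⁴ × 0.7 = 0.14700 m
Δh = 0.043065 + 0.04896 + 0.12750 + 0.14700 = 0.366525 m ≈ 36.7 cm

Δh = 36.7 cm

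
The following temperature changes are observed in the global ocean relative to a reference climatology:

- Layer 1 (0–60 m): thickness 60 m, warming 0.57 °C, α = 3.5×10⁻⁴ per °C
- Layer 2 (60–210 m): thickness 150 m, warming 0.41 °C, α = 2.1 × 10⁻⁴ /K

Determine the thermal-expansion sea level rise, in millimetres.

Δh ≈ 24.9 mm

60 × 3.5×10⁻⁴ × 0.57 = 0.01197 m
Layer 2: 2.1×10⁻⁴ × 150 × 0.41 = 0.012915 m
Δh = 0.01197 + 0.012915 = 0.024885 m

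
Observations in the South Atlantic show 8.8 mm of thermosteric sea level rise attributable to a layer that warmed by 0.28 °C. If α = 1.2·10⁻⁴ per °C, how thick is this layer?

H = Δh/(αΔT) = 0.0088 / (1.2×10⁻⁴ × 0.28) ≈ 261.9 m

H ≈ 260 m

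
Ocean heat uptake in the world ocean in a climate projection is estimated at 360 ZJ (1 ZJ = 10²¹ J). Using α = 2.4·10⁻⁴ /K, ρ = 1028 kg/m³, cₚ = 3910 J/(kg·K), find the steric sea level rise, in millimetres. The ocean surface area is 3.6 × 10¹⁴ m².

Per unit area: Q = 360×10²¹ / (3.6×10¹⁴) = 1×10⁹ J/m²
Δh = αQ/(ρcₚ) = 2.4×10⁻⁴ × 1×10⁹ / (1028 × 3910) ≈ 0.059709 m

Δh ≈ 60 mm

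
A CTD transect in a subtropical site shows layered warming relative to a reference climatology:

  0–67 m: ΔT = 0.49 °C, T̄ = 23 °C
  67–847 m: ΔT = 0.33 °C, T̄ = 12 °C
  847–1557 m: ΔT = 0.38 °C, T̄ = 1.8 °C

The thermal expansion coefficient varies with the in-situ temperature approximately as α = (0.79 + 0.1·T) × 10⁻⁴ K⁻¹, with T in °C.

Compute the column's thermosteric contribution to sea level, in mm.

Layer 1: α = (0.79 + 0.1×23)×10⁻⁴ = 3.09×10⁻⁴ K⁻¹
Layer 2: α = (0.79 + 0.1×12)×10⁻⁴ = 1.99×10⁻⁴ K⁻¹
Layer 3: α = (0.79 + 0.1×1.8)×10⁻⁴ = 0.97×10⁻⁴ K⁻¹
67 × 0.49 × 3.09×10⁻⁴ = 0.01014447 m
Layer 2: 1.99×10⁻⁴ × 0.33 × 780 = 0.0512226 m
847–1557 m: 0.97×10⁻⁴ × 0.38 × 710 = 0.0261706 m
Δh = 0.01014447 + 0.0512226 + 0.0261706 = 0.08753767 m ≈ 87.5 mm

about 87.5 mm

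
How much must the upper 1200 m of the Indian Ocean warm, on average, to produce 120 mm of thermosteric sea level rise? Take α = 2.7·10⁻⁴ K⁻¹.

ΔT = Δh/(αH) = 0.12 / (2.7×10⁻⁴ × 1200) ≈ 0.3704 °C

ΔT ≈ 0.37 °C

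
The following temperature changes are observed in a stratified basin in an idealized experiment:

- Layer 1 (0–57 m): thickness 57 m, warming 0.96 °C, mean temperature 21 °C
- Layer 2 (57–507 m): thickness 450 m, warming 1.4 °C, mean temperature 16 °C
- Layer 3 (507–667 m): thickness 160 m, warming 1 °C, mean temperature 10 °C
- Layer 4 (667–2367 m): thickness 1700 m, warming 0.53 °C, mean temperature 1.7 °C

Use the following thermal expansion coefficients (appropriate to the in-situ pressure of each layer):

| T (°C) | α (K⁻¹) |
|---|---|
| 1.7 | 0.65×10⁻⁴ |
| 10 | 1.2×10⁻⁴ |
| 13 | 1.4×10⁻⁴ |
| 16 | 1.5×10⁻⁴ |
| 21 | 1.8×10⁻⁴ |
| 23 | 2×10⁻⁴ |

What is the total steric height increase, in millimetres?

Layer 1 at 21 °C → α = 1.8×10⁻⁴ K⁻¹
Layer 2 at 16 °C → α = 1.5×10⁻⁴ K⁻¹
Layer 3 at 10 °C → α = 1.2×10⁻⁴ K⁻¹
Layer 4 at 1.7 °C → α = 0.65×10⁻⁴ K⁻¹
0.96 × 57 × 1.8×10⁻⁴ = 0.0098496 m
Layer 2: 1.5×10⁻⁴ × 1.4 × 450 = 0.09450 m
507–667 m: 1 × 160 × 1.2×10⁻⁴ = 0.01920 m
Layer 4: 0.65×10⁻⁴ × 1700 × 0.53 = 0.058565 m
Δh = 0.0098496 + 0.09450 + 0.01920 + 0.058565 = 0.1821146 m ≈ 182 mm

182 mm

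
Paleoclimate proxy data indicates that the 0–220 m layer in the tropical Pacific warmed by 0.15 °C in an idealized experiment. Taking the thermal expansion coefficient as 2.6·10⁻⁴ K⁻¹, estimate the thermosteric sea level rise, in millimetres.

8.58 mm of thermosteric rise

Δh = αΔT·H = 2.6×10⁻⁴ × 0.15 × 220 = 0.00858 m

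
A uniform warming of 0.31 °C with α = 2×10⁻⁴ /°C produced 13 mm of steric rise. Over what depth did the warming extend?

about 210 m

H = Δh/(αΔT) = 0.013 / (2×10⁻⁴ × 0.31) ≈ 209.7 m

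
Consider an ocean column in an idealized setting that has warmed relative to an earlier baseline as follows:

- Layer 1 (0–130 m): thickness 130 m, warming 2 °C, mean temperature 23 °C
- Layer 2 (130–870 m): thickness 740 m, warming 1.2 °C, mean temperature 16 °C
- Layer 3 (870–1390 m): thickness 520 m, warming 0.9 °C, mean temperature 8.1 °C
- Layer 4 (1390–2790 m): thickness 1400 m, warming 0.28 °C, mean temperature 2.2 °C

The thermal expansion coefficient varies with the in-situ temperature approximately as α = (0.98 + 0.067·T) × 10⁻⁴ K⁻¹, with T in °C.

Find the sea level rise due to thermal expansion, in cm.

Layer 1: α = (0.98 + 0.067×23)×10⁻⁴ = 2.521×10⁻⁴ K⁻¹
Layer 2: α = (0.98 + 0.067×16)×10⁻⁴ = 2.052×10⁻⁴ K⁻¹
Layer 3: α = (0.98 + 0.067×8.1)×10⁻⁴ = 1.5227×10⁻⁴ K⁻¹
Layer 4: α = (0.98 + 0.067×2.2)×10⁻⁴ = 1.1274×10⁻⁴ K⁻¹
2 × 130 × 2.521×10⁻⁴ = 0.065546 m
Layer 2: 740 × 1.2 × 2.052×10⁻⁴ = 0.1822176 m
Layer 3: 1.5227×10⁻⁴ × 0.9 × 520 = 0.07126236 m
1400 × 0.28 × 1.1274×10⁻⁴ = 0.04419408 m
Δh = 0.065546 + 0.1822176 + 0.07126236 + 0.04419408 = 0.36322004 m

36.3 cm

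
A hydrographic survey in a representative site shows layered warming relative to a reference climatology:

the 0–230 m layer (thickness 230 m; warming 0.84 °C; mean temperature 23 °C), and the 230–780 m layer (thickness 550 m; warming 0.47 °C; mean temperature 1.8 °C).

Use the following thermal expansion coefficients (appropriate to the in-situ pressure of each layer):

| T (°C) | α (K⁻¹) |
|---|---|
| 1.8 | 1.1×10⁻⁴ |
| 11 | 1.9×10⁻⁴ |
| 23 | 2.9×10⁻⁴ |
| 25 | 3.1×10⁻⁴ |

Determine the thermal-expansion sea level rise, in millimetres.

about 84 mm

Layer 1 at 23 °C → α = 2.9×10⁻⁴ K⁻¹
Layer 2 at 1.8 °C → α = 1.1×10⁻⁴ K⁻¹
0–230 m: 0.84 × 230 × 2.9×10⁻⁴ = 0.056028 m
Layer 2: 550 × 1.1×10⁻⁴ × 0.47 = 0.028435 m
Δh = 0.056028 + 0.028435 = 0.084463 m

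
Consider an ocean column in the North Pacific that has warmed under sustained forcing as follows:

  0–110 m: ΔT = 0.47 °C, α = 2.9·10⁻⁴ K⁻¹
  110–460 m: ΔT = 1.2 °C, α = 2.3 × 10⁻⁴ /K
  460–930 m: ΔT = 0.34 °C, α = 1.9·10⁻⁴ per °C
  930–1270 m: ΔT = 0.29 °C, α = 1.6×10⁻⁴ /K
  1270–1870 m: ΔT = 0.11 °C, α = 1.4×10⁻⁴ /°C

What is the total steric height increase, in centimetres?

17 cm

0–110 m: 2.9×10⁻⁴ × 110 × 0.47 = 0.014993 m
Layer 2: 1.2 × 2.3×10⁻⁴ × 350 = 0.09660 m
0.34 × 470 × 1.9×10⁻⁴ = 0.030362 m
Layer 4: 0.29 × 1.6×10⁻⁴ × 340 = 0.015776 m
1270–1870 m: 600 × 1.4×10⁻⁴ × 0.11 = 0.00924 m
Δh = 0.014993 + 0.09660 + 0.030362 + 0.015776 + 0.00924 = 0.166971 m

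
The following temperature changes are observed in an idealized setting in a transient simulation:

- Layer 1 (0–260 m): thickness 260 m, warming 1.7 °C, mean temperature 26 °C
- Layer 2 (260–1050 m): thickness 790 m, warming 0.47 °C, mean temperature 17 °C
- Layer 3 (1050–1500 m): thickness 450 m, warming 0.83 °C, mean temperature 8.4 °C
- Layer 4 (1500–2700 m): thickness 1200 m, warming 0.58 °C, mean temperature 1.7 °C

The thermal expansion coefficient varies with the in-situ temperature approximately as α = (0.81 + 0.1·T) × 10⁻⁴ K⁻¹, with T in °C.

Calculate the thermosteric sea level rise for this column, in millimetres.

374 mm

Layer 1: α = (0.81 + 0.1×26)×10⁻⁴ = 3.41×10⁻⁴ K⁻¹
Layer 2: α = (0.81 + 0.1×17)×10⁻⁴ = 2.51×10⁻⁴ K⁻¹
Layer 3: α = (0.81 + 0.1×8.4)×10⁻⁴ = 1.65×10⁻⁴ K⁻¹
Layer 4: α = (0.81 + 0.1×1.7)×10⁻⁴ = 0.98×10⁻⁴ K⁻¹
0–260 m: 260 × 1.7 × 3.41×10⁻⁴ = 0.150722 m
790 × 2.51×10⁻⁴ × 0.47 = 0.0931963 m
Layer 3: 1.65×10⁻⁴ × 0.83 × 450 = 0.0616275 m
Layer 4: 1200 × 0.58 × 0.98×10⁻⁴ = 0.068208 m
Δh = 0.150722 + 0.0931963 + 0.0616275 + 0.068208 = 0.3737538 m ≈ 374 mm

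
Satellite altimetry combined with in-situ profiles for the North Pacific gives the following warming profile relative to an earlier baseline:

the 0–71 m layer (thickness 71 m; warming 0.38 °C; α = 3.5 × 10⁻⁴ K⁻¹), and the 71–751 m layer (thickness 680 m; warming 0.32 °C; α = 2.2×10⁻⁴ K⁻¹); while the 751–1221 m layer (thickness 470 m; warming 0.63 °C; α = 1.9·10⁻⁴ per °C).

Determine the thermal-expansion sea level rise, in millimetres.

71 × 3.5×10⁻⁴ × 0.38 = 0.009443 m
Layer 2: 2.2×10⁻⁴ × 0.32 × 680 = 0.047872 m
470 × 0.63 × 1.9×10⁻⁴ = 0.056259 m
Δh = 0.009443 + 0.047872 + 0.056259 = 0.113574 m ≈ 110 mm

110 mm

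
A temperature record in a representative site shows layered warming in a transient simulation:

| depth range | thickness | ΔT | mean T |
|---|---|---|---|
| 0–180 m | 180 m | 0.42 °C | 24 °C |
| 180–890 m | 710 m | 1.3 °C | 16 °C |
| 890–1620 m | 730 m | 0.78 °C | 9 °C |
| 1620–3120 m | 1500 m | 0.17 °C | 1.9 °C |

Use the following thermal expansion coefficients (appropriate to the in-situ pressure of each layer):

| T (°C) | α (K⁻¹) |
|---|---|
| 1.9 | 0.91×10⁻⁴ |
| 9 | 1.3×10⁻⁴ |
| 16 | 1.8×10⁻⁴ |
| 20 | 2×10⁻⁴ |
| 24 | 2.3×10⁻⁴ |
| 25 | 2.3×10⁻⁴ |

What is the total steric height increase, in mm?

280 mm

Layer 1 at 24 °C → α = 2.3×10⁻⁴ K⁻¹
Layer 2 at 16 °C → α = 1.8×10⁻⁴ K⁻¹
Layer 3 at 9 °C → α = 1.3×10⁻⁴ K⁻¹
Layer 4 at 1.9 °C → α = 0.91×10⁻⁴ K⁻¹
Layer 1: 180 × 2.3×10⁻⁴ × 0.42 = 0.017388 m
180–890 m: 1.3 × 1.8×10⁻⁴ × 710 = 0.16614 m
Layer 3: 1.3×10⁻⁴ × 730 × 0.78 = 0.074022 m
Layer 4: 1500 × 0.17 × 0.91×10⁻⁴ = 0.023205 m
Δh = 0.017388 + 0.16614 + 0.074022 + 0.023205 = 0.280755 m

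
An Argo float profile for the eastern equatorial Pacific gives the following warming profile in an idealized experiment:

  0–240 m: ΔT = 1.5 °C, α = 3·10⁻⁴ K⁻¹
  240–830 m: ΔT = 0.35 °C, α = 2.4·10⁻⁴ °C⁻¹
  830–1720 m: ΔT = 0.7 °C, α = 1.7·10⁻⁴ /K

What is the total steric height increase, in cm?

about 26 cm

0–240 m: 1.5 × 240 × 3×10⁻⁴ = 0.10800 m
240–830 m: 590 × 2.4×10⁻⁴ × 0.35 = 0.04956 m
830–1720 m: 0.7 × 890 × 1.7×10⁻⁴ = 0.10591 m
Δh = 0.10800 + 0.04956 + 0.10591 = 0.26347 m ≈ 26 cm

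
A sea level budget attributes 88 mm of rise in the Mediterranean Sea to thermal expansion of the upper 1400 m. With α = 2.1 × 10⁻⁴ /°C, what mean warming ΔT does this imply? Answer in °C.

0.299 °C

ΔT = Δh/(αH) = 0.088 / (2.1×10⁻⁴ × 1400) ≈ 0.2993 °C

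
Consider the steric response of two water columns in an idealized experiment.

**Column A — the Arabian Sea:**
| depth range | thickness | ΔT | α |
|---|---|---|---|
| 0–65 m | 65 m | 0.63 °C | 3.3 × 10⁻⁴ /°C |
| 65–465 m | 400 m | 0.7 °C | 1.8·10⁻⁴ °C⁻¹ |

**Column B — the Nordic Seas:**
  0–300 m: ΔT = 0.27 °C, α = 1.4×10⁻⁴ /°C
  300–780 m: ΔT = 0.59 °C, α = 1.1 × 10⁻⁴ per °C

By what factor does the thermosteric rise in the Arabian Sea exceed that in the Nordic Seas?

A 0–65 m: 3.3×10⁻⁴ × 65 × 0.63 = 0.0135135 m
A Layer 2: 1.8×10⁻⁴ × 400 × 0.7 = 0.05040 m
A total: 0.0639135 m
B 300 × 0.27 × 1.4×10⁻⁴ = 0.01134 m
B 480 × 0.59 × 1.1×10⁻⁴ = 0.031152 m
B total: 0.042492 m
Ratio: 0.0639135 / 0.042492 ≈ 1.504

1.5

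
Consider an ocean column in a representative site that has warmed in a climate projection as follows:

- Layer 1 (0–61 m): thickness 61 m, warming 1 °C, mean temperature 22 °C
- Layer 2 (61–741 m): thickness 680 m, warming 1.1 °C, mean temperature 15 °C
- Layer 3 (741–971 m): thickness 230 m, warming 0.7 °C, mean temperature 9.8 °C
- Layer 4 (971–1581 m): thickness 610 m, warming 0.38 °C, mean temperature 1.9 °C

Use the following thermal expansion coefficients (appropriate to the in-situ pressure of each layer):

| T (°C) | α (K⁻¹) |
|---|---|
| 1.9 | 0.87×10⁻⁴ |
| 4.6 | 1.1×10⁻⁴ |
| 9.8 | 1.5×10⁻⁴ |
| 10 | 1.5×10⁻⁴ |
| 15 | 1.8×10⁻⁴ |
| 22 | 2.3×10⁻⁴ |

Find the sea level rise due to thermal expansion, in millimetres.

about 193 mm

Layer 1 at 22 °C → α = 2.3×10⁻⁴ K⁻¹
Layer 2 at 15 °C → α = 1.8×10⁻⁴ K⁻¹
Layer 3 at 9.8 °C → α = 1.5×10⁻⁴ K⁻¹
Layer 4 at 1.9 °C → α = 0.87×10⁻⁴ K⁻¹
Layer 1: 61 × 1 × 2.3×10⁻⁴ = 0.01403 m
Layer 2: 1.8×10⁻⁴ × 1.1 × 680 = 0.13464 m
741–971 m: 1.5×10⁻⁴ × 0.7 × 230 = 0.02415 m
971–1581 m: 0.38 × 610 × 0.87×10⁻⁴ = 0.0201666 m
Δh = 0.01403 + 0.13464 + 0.02415 + 0.0201666 = 0.1929866 m ≈ 193 mm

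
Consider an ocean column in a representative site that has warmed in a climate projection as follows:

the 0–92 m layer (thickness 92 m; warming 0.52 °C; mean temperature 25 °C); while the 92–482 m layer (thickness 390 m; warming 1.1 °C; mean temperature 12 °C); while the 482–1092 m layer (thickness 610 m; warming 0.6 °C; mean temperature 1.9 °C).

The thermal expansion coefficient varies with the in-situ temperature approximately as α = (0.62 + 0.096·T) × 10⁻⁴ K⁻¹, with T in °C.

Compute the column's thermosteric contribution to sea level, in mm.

Δh ≈ 120 mm

Layer 1: α = (0.62 + 0.096×25)×10⁻⁴ = 3.02×10⁻⁴ K⁻¹
Layer 2: α = (0.62 + 0.096×12)×10⁻⁴ = 1.772×10⁻⁴ K⁻¹
Layer 3: α = (0.62 + 0.096×1.9)×10⁻⁴ = 0.8024×10⁻⁴ K⁻¹
0–92 m: 3.02×10⁻⁴ × 92 × 0.52 = 0.01444768 m
390 × 1.1 × 1.772×10⁻⁴ = 0.0760188 m
482–1092 m: 0.8024×10⁻⁴ × 610 × 0.6 = 0.02936784 m
Δh = 0.01444768 + 0.0760188 + 0.02936784 = 0.11983432 m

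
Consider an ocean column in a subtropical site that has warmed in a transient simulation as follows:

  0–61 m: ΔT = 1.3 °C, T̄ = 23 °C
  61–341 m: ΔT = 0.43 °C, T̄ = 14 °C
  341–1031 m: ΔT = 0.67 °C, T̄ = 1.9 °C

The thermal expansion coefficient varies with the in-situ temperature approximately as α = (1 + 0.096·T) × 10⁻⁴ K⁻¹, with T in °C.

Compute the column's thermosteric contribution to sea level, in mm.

Layer 1: α = (1 + 0.096×23)×10⁻⁴ = 3.208×10⁻⁴ K⁻¹
Layer 2: α = (1 + 0.096×14)×10⁻⁴ = 2.344×10⁻⁴ K⁻¹
Layer 3: α = (1 + 0.096×1.9)×10⁻⁴ = 1.1824×10⁻⁴ K⁻¹
1.3 × 61 × 3.208×10⁻⁴ = 0.02543944 m
Layer 2: 280 × 2.344×10⁻⁴ × 0.43 = 0.02822176 m
341–1031 m: 690 × 0.67 × 1.1824×10⁻⁴ = 0.054662352 m
Δh = 0.02543944 + 0.02822176 + 0.054662352 = 0.108323552 m ≈ 110 mm

Δh = 110 mm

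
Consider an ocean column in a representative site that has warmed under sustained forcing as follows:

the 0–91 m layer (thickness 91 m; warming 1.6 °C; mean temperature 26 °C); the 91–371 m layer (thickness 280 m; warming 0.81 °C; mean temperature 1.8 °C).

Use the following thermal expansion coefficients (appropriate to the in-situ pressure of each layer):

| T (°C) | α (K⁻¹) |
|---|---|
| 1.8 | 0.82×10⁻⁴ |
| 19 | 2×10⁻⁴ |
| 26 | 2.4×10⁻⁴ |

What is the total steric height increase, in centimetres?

Layer 1 at 26 °C → α = 2.4×10⁻⁴ K⁻¹
Layer 2 at 1.8 °C → α = 0.82×10⁻⁴ K⁻¹
0–91 m: 2.4×10⁻⁴ × 1.6 × 91 = 0.034944 m
Layer 2: 280 × 0.81 × 0.82×10⁻⁴ = 0.0185976 m
Δh = 0.034944 + 0.0185976 = 0.0535416 m

5.35 cm of thermosteric rise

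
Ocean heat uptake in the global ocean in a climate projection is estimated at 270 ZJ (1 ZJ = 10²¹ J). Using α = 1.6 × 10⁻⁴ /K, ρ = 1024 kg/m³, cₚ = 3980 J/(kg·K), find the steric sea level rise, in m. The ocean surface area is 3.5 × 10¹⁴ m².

Per unit area: Q = 270×10²¹ / (3.5×10¹⁴) ≈ 7.714×10⁸ J/m²
Δh = αQ/(ρcₚ) = 1.6×10⁻⁴ × 7.714×10⁸ / (1024 × 3980) ≈ 0.030284 m

about 0.0303 m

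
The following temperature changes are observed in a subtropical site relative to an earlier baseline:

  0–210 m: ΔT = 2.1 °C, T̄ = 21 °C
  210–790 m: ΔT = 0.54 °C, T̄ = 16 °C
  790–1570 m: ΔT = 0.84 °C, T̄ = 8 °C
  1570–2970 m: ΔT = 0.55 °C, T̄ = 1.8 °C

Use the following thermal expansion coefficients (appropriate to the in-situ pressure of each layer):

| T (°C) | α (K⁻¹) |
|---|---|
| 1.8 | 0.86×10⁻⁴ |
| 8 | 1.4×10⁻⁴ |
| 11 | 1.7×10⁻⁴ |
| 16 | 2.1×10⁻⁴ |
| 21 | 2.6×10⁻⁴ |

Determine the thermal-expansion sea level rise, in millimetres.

Layer 1 at 21 °C → α = 2.6×10⁻⁴ K⁻¹
Layer 2 at 16 °C → α = 2.1×10⁻⁴ K⁻¹
Layer 3 at 8 °C → α = 1.4×10⁻⁴ K⁻¹
Layer 4 at 1.8 °C → α = 0.86×10⁻⁴ K⁻¹
0–210 m: 2.6×10⁻⁴ × 2.1 × 210 = 0.11466 m
Layer 2: 2.1×10⁻⁴ × 580 × 0.54 = 0.065772 m
0.84 × 780 × 1.4×10⁻⁴ = 0.091728 m
0.86×10⁻⁴ × 0.55 × 1400 = 0.06622 m
Δh = 0.11466 + 0.065772 + 0.091728 + 0.06622 = 0.33838 m ≈ 340 mm

340 mm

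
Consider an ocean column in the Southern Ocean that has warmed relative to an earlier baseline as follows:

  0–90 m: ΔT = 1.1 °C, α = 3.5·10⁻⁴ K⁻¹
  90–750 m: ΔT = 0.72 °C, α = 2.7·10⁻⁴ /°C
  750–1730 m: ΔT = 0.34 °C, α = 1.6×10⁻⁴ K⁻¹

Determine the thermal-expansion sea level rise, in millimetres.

90 × 3.5×10⁻⁴ × 1.1 = 0.03465 m
660 × 0.72 × 2.7×10⁻⁴ = 0.128304 m
Layer 3: 1.6×10⁻⁴ × 980 × 0.34 = 0.053312 m
Δh = 0.03465 + 0.128304 + 0.053312 = 0.216266 m

Δh = 220 mm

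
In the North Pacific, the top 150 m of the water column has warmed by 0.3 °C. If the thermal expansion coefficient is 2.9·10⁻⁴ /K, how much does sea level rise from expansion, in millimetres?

13.1 mm of thermosteric rise

Δh = αΔT·H = 2.9×10⁻⁴ × 0.3 × 150 = 0.01305 m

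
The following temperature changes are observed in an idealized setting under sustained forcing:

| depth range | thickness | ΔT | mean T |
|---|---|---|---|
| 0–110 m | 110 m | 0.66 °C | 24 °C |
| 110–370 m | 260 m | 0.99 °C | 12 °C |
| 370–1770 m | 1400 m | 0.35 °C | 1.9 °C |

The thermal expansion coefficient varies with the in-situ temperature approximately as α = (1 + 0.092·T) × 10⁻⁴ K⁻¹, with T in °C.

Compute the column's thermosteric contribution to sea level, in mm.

Layer 1: α = (1 + 0.092×24)×10⁻⁴ = 3.208×10⁻⁴ K⁻¹
Layer 2: α = (1 + 0.092×12)×10⁻⁴ = 2.104×10⁻⁴ K⁻¹
Layer 3: α = (1 + 0.092×1.9)×10⁻⁴ = 1.1748×10⁻⁴ K⁻¹
0–110 m: 110 × 0.66 × 3.208×10⁻⁴ = 0.02329008 m
Layer 2: 260 × 0.99 × 2.104×10⁻⁴ = 0.05415696 m
370–1770 m: 1400 × 0.35 × 1.1748×10⁻⁴ = 0.0575652 m
Δh = 0.02329008 + 0.05415696 + 0.0575652 = 0.13501224 m ≈ 140 mm

Δh = 140 mm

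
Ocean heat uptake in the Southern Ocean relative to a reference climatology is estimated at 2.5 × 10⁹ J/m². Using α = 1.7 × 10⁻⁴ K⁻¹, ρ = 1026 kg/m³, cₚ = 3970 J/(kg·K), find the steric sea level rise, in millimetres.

Δh = 104 mm

Δh = αQ/(ρcₚ) = 1.7×10⁻⁴ × 2.5×10⁹ / (1026 × 3970) ≈ 0.10434 m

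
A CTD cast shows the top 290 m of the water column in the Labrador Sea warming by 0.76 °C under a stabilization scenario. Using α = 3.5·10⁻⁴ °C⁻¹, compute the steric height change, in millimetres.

Δh = αΔT·H = 3.5×10⁻⁴ × 0.76 × 290 = 0.07714 m

Δh = 77.1 mm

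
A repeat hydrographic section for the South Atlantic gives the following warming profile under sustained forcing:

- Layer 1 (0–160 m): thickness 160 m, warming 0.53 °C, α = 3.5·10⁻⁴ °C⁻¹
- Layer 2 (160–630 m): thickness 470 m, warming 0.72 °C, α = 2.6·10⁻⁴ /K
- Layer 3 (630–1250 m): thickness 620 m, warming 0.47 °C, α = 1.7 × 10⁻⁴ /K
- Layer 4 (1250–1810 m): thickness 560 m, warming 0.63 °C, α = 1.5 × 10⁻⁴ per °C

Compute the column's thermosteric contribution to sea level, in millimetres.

Δh = 220 mm

0–160 m: 3.5×10⁻⁴ × 160 × 0.53 = 0.02968 m
160–630 m: 2.6×10⁻⁴ × 470 × 0.72 = 0.087984 m
630–1250 m: 620 × 1.7×10⁻⁴ × 0.47 = 0.049538 m
0.63 × 560 × 1.5×10⁻⁴ = 0.05292 m
Δh = 0.02968 + 0.087984 + 0.049538 + 0.05292 = 0.220122 m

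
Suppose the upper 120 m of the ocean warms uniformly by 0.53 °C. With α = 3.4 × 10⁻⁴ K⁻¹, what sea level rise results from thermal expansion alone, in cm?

2.16 cm

Δh = αΔT·H = 3.4×10⁻⁴ × 0.53 × 120 = 0.021624 m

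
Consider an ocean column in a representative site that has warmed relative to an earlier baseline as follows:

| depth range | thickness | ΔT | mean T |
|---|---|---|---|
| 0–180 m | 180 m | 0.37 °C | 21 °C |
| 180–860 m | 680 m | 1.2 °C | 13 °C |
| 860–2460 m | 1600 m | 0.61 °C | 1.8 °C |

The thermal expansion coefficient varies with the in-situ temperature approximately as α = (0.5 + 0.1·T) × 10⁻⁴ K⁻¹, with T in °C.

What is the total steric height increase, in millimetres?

231 mm

Layer 1: α = (0.5 + 0.1×21)×10⁻⁴ = 2.6×10⁻⁴ K⁻¹
Layer 2: α = (0.5 + 0.1×13)×10⁻⁴ = 1.8×10⁻⁴ K⁻¹
Layer 3: α = (0.5 + 0.1×1.8)×10⁻⁴ = 0.68×10⁻⁴ K⁻¹
180 × 2.6×10⁻⁴ × 0.37 = 0.017316 m
1.8×10⁻⁴ × 1.2 × 680 = 0.14688 m
0.68×10⁻⁴ × 0.61 × 1600 = 0.066368 m
Δh = 0.017316 + 0.14688 + 0.066368 = 0.230564 m ≈ 231 mm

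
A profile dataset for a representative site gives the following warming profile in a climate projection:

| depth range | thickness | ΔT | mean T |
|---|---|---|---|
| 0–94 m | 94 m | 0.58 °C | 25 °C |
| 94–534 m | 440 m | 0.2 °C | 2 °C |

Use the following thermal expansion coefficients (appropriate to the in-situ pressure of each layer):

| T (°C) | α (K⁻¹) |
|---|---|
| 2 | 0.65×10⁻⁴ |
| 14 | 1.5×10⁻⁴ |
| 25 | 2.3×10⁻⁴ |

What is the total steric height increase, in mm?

Layer 1 at 25 °C → α = 2.3×10⁻⁴ K⁻¹
Layer 2 at 2 °C → α = 0.65×10⁻⁴ K⁻¹
2.3×10⁻⁴ × 0.58 × 94 = 0.0125396 m
94–534 m: 0.65×10⁻⁴ × 0.2 × 440 = 0.00572 m
Δh = 0.0125396 + 0.00572 = 0.0182596 m ≈ 18.3 mm

18.3 mm of thermosteric rise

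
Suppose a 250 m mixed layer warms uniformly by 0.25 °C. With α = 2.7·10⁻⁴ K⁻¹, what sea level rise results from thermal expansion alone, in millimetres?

Δh = αΔT·H = 2.7×10⁻⁴ × 0.25 × 250 = 0.016875 m

about 17 mm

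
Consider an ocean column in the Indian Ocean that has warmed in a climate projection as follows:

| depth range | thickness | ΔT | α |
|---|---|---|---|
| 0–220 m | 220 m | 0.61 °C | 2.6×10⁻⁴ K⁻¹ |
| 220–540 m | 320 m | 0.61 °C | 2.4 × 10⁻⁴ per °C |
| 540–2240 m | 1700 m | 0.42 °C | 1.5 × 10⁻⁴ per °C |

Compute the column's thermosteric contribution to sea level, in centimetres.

0.61 × 2.6×10⁻⁴ × 220 = 0.034892 m
Layer 2: 2.4×10⁻⁴ × 320 × 0.61 = 0.046848 m
Layer 3: 0.42 × 1.5×10⁻⁴ × 1700 = 0.10710 m
Δh = 0.034892 + 0.046848 + 0.10710 = 0.18884 m ≈ 19 cm

19 cm of thermosteric rise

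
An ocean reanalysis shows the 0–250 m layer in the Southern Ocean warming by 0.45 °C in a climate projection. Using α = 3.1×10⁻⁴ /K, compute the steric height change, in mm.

about 34.9 mm

Δh = αΔT·H = 3.1×10⁻⁴ × 0.45 × 250 = 0.034875 m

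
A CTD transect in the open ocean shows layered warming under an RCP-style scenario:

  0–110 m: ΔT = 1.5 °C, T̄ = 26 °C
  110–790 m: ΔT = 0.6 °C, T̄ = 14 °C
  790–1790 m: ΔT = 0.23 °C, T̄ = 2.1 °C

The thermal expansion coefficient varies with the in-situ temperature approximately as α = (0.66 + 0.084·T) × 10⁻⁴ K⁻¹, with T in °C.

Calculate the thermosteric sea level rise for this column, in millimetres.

Layer 1: α = (0.66 + 0.084×26)×10⁻⁴ = 2.844×10⁻⁴ K⁻¹
Layer 2: α = (0.66 + 0.084×14)×10⁻⁴ = 1.836×10⁻⁴ K⁻¹
Layer 3: α = (0.66 + 0.084×2.1)×10⁻⁴ = 0.8364×10⁻⁴ K⁻¹
Layer 1: 2.844×10⁻⁴ × 1.5 × 110 = 0.046926 m
Layer 2: 680 × 1.836×10⁻⁴ × 0.6 = 0.0749088 m
790–1790 m: 0.8364×10⁻⁴ × 1000 × 0.23 = 0.0192372 m
Δh = 0.046926 + 0.0749088 + 0.0192372 = 0.141072 m

about 141 mm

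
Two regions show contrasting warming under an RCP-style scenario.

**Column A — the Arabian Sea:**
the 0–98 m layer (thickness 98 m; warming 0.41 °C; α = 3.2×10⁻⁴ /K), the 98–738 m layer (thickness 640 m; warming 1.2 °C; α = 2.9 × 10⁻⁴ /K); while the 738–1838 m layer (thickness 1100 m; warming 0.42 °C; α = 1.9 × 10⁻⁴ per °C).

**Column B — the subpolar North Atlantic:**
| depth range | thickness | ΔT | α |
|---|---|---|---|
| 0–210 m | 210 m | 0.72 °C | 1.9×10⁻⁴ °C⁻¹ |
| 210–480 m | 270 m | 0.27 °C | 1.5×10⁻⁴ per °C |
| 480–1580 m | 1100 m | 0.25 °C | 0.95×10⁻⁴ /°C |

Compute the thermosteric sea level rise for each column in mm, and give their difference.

A: 323 mm; B: 65.8 mm; difference 258 mm

A 0–98 m: 98 × 3.2×10⁻⁴ × 0.41 = 0.0128576 m
A 1.2 × 2.9×10⁻⁴ × 640 = 0.22272 m
A 1.9×10⁻⁴ × 1100 × 0.42 = 0.08778 m
A total: 0.3233576 m
B Layer 1: 0.72 × 1.9×10⁻⁴ × 210 = 0.028728 m
B Layer 2: 270 × 0.27 × 1.5×10⁻⁴ = 0.010935 m
B 480–1580 m: 0.95×10⁻⁴ × 0.25 × 1100 = 0.026125 m
B total: 0.065788 m
Difference: 0.3233576 − 0.065788 = 0.2575696 m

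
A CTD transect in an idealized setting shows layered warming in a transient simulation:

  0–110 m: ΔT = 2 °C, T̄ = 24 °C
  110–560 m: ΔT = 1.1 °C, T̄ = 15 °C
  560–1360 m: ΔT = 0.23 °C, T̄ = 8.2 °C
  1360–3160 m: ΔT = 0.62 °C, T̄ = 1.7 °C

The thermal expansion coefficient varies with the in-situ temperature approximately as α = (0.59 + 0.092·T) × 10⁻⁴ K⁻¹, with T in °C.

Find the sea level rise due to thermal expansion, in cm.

26.7 cm of thermosteric rise

Layer 1: α = (0.59 + 0.092×24)×10⁻⁴ = 2.798×10⁻⁴ K⁻¹
Layer 2: α = (0.59 + 0.092×15)×10⁻⁴ = 1.97×10⁻⁴ K⁻¹
Layer 3: α = (0.59 + 0.092×8.2)×10⁻⁴ = 1.3444×10⁻⁴ K⁻¹
Layer 4: α = (0.59 + 0.092×1.7)×10⁻⁴ = 0.7464×10⁻⁴ K⁻¹
0–110 m: 2 × 2.798×10⁻⁴ × 110 = 0.061556 m
Layer 2: 1.1 × 450 × 1.97×10⁻⁴ = 0.097515 m
560–1360 m: 800 × 0.23 × 1.3444×10⁻⁴ = 0.02473696 m
Layer 4: 0.62 × 1800 × 0.7464×10⁻⁴ = 0.08329824 m
Δh = 0.061556 + 0.097515 + 0.02473696 + 0.08329824 = 0.2671062 m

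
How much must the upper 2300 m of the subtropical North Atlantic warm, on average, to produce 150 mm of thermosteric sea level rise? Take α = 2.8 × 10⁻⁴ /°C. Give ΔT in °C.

0.233 °C

ΔT = Δh/(αH) = 0.15 / (2.8×10⁻⁴ × 2300) ≈ 0.2329 °C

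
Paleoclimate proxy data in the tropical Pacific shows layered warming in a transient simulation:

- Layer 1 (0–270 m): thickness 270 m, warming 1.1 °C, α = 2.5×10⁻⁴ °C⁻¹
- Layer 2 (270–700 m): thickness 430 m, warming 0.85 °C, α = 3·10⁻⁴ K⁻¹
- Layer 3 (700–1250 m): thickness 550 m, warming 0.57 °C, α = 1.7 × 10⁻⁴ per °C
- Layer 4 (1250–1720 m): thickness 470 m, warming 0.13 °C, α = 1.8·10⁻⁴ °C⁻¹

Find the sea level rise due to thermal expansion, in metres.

1.1 × 2.5×10⁻⁴ × 270 = 0.07425 m
270–700 m: 0.85 × 430 × 3×10⁻⁴ = 0.10965 m
Layer 3: 550 × 0.57 × 1.7×10⁻⁴ = 0.053295 m
1250–1720 m: 1.8×10⁻⁴ × 470 × 0.13 = 0.010998 m
Δh = 0.07425 + 0.10965 + 0.053295 + 0.010998 = 0.248193 m

about 0.248 m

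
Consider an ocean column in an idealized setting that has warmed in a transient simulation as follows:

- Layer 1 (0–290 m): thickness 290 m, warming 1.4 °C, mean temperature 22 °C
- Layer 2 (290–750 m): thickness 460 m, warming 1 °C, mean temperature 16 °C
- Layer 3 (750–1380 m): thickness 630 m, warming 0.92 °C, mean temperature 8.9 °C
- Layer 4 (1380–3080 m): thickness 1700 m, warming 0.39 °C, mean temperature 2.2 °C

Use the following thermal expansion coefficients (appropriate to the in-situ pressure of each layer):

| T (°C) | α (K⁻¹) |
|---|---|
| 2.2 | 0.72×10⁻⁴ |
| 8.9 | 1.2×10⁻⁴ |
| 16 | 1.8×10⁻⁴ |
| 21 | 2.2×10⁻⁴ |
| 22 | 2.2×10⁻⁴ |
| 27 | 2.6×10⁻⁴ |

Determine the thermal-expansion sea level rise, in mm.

289 mm of thermosteric rise

Layer 1 at 22 °C → α = 2.2×10⁻⁴ K⁻¹
Layer 2 at 16 °C → α = 1.8×10⁻⁴ K⁻¹
Layer 3 at 8.9 °C → α = 1.2×10⁻⁴ K⁻¹
Layer 4 at 2.2 °C → α = 0.72×10⁻⁴ K⁻¹
Layer 1: 290 × 2.2×10⁻⁴ × 1.4 = 0.08932 m
290–750 m: 1.8×10⁻⁴ × 460 × 1 = 0.08280 m
0.92 × 1.2×10⁻⁴ × 630 = 0.069552 m
Layer 4: 0.39 × 0.72×10⁻⁴ × 1700 = 0.047736 m
Δh = 0.08932 + 0.08280 + 0.069552 + 0.047736 = 0.289408 m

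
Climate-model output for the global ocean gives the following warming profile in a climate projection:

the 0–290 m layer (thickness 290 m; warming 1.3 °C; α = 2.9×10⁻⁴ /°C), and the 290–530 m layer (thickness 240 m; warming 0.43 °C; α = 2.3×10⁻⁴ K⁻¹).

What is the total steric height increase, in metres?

0–290 m: 290 × 2.9×10⁻⁴ × 1.3 = 0.10933 m
290–530 m: 240 × 2.3×10⁻⁴ × 0.43 = 0.023736 m
Δh = 0.10933 + 0.023736 = 0.133066 m

0.133 m of thermosteric rise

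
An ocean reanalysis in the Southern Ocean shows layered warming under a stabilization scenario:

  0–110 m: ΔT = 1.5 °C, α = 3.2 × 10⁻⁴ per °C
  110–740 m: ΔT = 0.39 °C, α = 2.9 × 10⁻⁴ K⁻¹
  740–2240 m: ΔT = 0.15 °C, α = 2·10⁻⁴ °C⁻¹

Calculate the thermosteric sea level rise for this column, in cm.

Layer 1: 3.2×10⁻⁴ × 110 × 1.5 = 0.05280 m
630 × 0.39 × 2.9×10⁻⁴ = 0.071253 m
Layer 3: 2×10⁻⁴ × 0.15 × 1500 = 0.04500 m
Δh = 0.05280 + 0.071253 + 0.04500 = 0.169053 m ≈ 16.9 cm

about 16.9 cm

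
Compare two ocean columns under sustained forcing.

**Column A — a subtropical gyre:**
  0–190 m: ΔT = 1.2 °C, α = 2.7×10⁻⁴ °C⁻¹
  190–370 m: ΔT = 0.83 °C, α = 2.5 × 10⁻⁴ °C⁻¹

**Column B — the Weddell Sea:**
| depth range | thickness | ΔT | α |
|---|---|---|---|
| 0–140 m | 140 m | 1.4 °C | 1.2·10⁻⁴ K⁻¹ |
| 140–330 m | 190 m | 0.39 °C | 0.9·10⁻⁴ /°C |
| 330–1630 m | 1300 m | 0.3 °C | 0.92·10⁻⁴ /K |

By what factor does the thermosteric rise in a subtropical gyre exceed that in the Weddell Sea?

A 1.2 × 190 × 2.7×10⁻⁴ = 0.06156 m
A Layer 2: 180 × 0.83 × 2.5×10⁻⁴ = 0.03735 m
A total: 0.09891 m
B Layer 1: 1.4 × 140 × 1.2×10⁻⁴ = 0.02352 m
B 140–330 m: 0.39 × 0.9×10⁻⁴ × 190 = 0.006669 m
B Layer 3: 0.92×10⁻⁴ × 0.3 × 1300 = 0.03588 m
B total: 0.066069 m
Ratio: 0.09891 / 0.066069 ≈ 1.497

1.50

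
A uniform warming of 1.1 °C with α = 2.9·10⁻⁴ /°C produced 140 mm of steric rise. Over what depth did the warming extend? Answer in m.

about 439 m

H = Δh/(αΔT) = 0.14 / (2.9×10⁻⁴ × 1.1) ≈ 438.9 m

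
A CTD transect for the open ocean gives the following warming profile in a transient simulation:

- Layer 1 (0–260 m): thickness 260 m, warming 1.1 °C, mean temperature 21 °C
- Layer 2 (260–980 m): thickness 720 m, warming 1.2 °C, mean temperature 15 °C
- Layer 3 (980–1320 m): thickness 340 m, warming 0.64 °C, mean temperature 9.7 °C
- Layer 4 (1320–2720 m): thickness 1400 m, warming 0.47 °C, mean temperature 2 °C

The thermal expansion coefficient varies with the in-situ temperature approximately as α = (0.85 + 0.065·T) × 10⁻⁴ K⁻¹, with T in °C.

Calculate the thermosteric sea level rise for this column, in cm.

about 32 cm

Layer 1: α = (0.85 + 0.065×21)×10⁻⁴ = 2.215×10⁻⁴ K⁻¹
Layer 2: α = (0.85 + 0.065×15)×10⁻⁴ = 1.825×10⁻⁴ K⁻¹
Layer 3: α = (0.85 + 0.065×9.7)×10⁻⁴ = 1.4805×10⁻⁴ K⁻¹
Layer 4: α = (0.85 + 0.065×2)×10⁻⁴ = 0.98×10⁻⁴ K⁻¹
Layer 1: 2.215×10⁻⁴ × 1.1 × 260 = 0.063349 m
720 × 1.825×10⁻⁴ × 1.2 = 0.15768 m
340 × 0.64 × 1.4805×10⁻⁴ = 0.03221568 m
1320–2720 m: 0.47 × 0.98×10⁻⁴ × 1400 = 0.064484 m
Δh = 0.063349 + 0.15768 + 0.03221568 + 0.064484 = 0.31772868 m ≈ 32 cm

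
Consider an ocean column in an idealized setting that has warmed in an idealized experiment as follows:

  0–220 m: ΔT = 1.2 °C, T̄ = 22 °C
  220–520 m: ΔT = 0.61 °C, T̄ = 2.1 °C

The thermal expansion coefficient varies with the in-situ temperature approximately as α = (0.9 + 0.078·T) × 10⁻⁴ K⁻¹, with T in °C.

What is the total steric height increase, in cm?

Layer 1: α = (0.9 + 0.078×22)×10⁻⁴ = 2.616×10⁻⁴ K⁻¹
Layer 2: α = (0.9 + 0.078×2.1)×10⁻⁴ = 1.0638×10⁻⁴ K⁻¹
Layer 1: 1.2 × 2.616×10⁻⁴ × 220 = 0.0690624 m
1.0638×10⁻⁴ × 0.61 × 300 = 0.01946754 m
Δh = 0.0690624 + 0.01946754 = 0.08852994 m ≈ 8.85 cm

8.85 cm of thermosteric rise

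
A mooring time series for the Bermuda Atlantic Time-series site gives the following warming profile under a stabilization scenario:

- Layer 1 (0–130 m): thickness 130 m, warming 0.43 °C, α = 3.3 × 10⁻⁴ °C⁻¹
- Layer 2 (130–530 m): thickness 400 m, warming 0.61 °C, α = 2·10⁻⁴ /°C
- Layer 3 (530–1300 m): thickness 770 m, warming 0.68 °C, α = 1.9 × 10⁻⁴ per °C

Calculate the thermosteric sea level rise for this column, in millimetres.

130 × 3.3×10⁻⁴ × 0.43 = 0.018447 m
130–530 m: 400 × 2×10⁻⁴ × 0.61 = 0.04880 m
770 × 1.9×10⁻⁴ × 0.68 = 0.099484 m
Δh = 0.018447 + 0.04880 + 0.099484 = 0.166731 m

about 167 mm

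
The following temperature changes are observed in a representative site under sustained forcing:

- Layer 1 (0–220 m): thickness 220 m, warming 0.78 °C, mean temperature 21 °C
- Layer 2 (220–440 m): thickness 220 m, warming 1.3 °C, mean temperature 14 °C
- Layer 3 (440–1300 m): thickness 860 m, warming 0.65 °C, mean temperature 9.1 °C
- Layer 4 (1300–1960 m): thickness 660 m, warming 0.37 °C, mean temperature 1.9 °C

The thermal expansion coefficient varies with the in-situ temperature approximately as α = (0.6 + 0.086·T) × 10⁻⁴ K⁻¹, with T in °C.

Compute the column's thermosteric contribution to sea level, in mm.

Layer 1: α = (0.6 + 0.086×21)×10⁻⁴ = 2.406×10⁻⁴ K⁻¹
Layer 2: α = (0.6 + 0.086×14)×10⁻⁴ = 1.804×10⁻⁴ K⁻¹
Layer 3: α = (0.6 + 0.086×9.1)×10⁻⁴ = 1.3826×10⁻⁴ K⁻¹
Layer 4: α = (0.6 + 0.086×1.9)×10⁻⁴ = 0.7634×10⁻⁴ K⁻¹
2.406×10⁻⁴ × 220 × 0.78 = 0.04128696 m
1.804×10⁻⁴ × 1.3 × 220 = 0.0515944 m
440–1300 m: 1.3826×10⁻⁴ × 860 × 0.65 = 0.07728734 m
1300–1960 m: 0.37 × 0.7634×10⁻⁴ × 660 = 0.018642228 m
Δh = 0.04128696 + 0.0515944 + 0.07728734 + 0.018642228 = 0.188810928 m ≈ 190 mm

Δh ≈ 190 mm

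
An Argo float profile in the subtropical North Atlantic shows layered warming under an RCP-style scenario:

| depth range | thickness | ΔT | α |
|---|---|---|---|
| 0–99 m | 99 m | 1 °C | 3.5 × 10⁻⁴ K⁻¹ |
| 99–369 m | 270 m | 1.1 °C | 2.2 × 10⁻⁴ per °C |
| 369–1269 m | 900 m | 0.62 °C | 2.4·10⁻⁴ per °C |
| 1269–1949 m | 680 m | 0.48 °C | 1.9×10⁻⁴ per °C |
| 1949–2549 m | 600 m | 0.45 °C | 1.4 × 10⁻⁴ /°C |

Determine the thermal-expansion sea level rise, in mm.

0–99 m: 99 × 1 × 3.5×10⁻⁴ = 0.03465 m
Layer 2: 2.2×10⁻⁴ × 1.1 × 270 = 0.06534 m
Layer 3: 900 × 2.4×10⁻⁴ × 0.62 = 0.13392 m
Layer 4: 1.9×10⁻⁴ × 0.48 × 680 = 0.062016 m
0.45 × 600 × 1.4×10⁻⁴ = 0.03780 m
Δh = 0.03465 + 0.06534 + 0.13392 + 0.062016 + 0.03780 = 0.333726 m

Δh ≈ 334 mm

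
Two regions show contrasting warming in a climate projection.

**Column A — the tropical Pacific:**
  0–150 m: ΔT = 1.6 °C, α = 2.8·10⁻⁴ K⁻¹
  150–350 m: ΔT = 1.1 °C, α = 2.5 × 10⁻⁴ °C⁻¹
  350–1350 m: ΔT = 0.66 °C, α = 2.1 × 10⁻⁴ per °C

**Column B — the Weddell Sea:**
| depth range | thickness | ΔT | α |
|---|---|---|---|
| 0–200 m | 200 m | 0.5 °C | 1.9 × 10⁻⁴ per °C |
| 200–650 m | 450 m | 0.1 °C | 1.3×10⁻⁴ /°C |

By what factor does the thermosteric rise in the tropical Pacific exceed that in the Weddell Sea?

10.5

A 150 × 1.6 × 2.8×10⁻⁴ = 0.06720 m
A 2.5×10⁻⁴ × 200 × 1.1 = 0.05500 m
A 1000 × 2.1×10⁻⁴ × 0.66 = 0.13860 m
A total: 0.26080 m
B 1.9×10⁻⁴ × 200 × 0.5 = 0.01900 m
B 200–650 m: 0.1 × 450 × 1.3×10⁻⁴ = 0.00585 m
B total: 0.02485 m
Ratio: 0.26080 / 0.02485 ≈ 10.49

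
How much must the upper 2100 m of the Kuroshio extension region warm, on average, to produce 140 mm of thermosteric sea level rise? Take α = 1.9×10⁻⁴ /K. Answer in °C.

ΔT = Δh/(αH) = 0.14 / (1.9×10⁻⁴ × 2100) ≈ 0.3509 °C

about 0.351 °C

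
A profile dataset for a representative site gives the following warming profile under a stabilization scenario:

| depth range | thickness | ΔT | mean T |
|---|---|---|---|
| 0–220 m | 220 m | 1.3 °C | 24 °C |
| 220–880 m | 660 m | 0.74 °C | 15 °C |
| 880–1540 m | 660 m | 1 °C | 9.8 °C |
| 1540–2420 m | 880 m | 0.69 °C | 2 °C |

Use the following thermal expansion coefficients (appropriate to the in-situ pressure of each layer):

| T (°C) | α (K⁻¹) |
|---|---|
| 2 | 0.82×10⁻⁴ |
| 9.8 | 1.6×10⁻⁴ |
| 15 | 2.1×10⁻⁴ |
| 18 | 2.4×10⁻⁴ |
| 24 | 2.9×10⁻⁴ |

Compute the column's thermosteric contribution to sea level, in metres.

Layer 1 at 24 °C → α = 2.9×10⁻⁴ K⁻¹
Layer 2 at 15 °C → α = 2.1×10⁻⁴ K⁻¹
Layer 3 at 9.8 °C → α = 1.6×10⁻⁴ K⁻¹
Layer 4 at 2 °C → α = 0.82×10⁻⁴ K⁻¹
0–220 m: 220 × 1.3 × 2.9×10⁻⁴ = 0.08294 m
2.1×10⁻⁴ × 660 × 0.74 = 0.102564 m
660 × 1 × 1.6×10⁻⁴ = 0.10560 m
880 × 0.82×10⁻⁴ × 0.69 = 0.0497904 m
Δh = 0.08294 + 0.102564 + 0.10560 + 0.0497904 = 0.3408944 m

about 0.341 m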